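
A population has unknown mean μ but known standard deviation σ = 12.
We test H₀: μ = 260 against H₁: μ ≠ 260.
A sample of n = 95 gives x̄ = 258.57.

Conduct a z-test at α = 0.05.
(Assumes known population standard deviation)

Answer: z = -1.1615, fail to reject H₀

Derivation:
Standard error: SE = σ/√n = 12/√95 = 1.2312
z-statistic: z = (x̄ - μ₀)/SE = (258.57 - 260)/1.2312 = -1.1615
Critical value: ±1.960
p-value = 0.2454
Decision: fail to reject H₀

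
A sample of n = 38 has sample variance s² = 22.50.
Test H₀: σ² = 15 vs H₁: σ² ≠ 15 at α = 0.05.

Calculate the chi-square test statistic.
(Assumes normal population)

df = n - 1 = 37
χ² = (n-1)s²/σ₀² = 37×22.50/15 = 55.5000
Critical values: χ²_{0.975,37} = 22.106, χ²_{0.025,37} = 55.668
Rejection region: χ² < 22.106 or χ² > 55.668
Decision: fail to reject H₀

Answer: χ² = 55.5000, fail to reject H₀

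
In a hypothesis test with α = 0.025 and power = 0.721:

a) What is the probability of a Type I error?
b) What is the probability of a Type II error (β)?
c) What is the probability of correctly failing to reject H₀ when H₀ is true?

Answer: a) 0.025, b) 0.279, c) 0.975

Derivation:
a) Type I error probability = α = 0.025
b) Power = P(reject H₀ | H₁ true) = 1 - β = 0.721, so Type II error probability = β = 1 - Power = 0.279
c) P(fail to reject H₀ | H₀ true) = 1 - α = 0.975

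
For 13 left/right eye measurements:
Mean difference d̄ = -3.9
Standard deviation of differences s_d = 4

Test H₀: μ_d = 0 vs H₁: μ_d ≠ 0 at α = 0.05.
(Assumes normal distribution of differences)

Answer: t = -3.5154, reject H₀

Derivation:
df = n - 1 = 12
SE = s_d/√n = 4/√13 = 1.1094
t = d̄/SE = -3.9/1.1094 = -3.5154
Critical value: t_{0.025,12} = ±2.179
p-value ≈ 0.0043
Decision: reject H₀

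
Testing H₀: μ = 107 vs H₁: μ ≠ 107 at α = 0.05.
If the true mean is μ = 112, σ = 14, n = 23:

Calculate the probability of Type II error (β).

SE = σ/√n = 14/√23 = 2.9192
Critical values: μ₀ ± z_0.025×SE = 107 ± 1.960×2.9192
Acceptance region: (101.2784, 112.7216)
Under H₁ (μ = 112): z_high = (112.7216 - 112)/2.9192 = 0.2472, z_low = (101.2784 - 112)/2.9192 = -3.6728
β = P(not reject | H₁) = Φ(0.2472) - Φ(-3.6728) ≈ 0.5975

Answer: β ≈ 0.5975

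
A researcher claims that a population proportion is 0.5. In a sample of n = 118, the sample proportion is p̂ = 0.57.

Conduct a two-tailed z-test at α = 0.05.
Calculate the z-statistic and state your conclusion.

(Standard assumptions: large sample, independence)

H₀: p = 0.5, H₁: p ≠ 0.5
Standard error: SE = √(p₀(1-p₀)/n) = √(0.5×0.5/118) = 0.046029
z-statistic: z = (p̂ - p₀)/SE = (0.57 - 0.5)/0.046029 = 1.5208
Critical value: z_0.025 = ±1.960
p-value = 0.1283
Decision: fail to reject H₀ at α = 0.05

Answer: z = 1.5208, fail to reject H₀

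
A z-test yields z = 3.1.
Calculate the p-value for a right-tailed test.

For z = 3.1:
p = P(Z > 3.1) = 1 - Φ(3.1) = 0.0010

Answer: p-value ≈ 0.0010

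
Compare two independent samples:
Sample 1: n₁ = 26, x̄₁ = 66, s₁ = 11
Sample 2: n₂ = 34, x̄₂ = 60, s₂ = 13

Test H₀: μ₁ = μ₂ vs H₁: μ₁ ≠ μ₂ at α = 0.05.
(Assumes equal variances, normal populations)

Answer: t = 1.8911, fail to reject H₀

Derivation:
Pooled variance: s²_p = [25×11² + 33×13²]/(58) = 148.3103
s_p = 12.1783
SE = s_p×√(1/n₁ + 1/n₂) = 12.1783×√(1/26 + 1/34) = 3.1728
t = (x̄₁ - x̄₂)/SE = (66 - 60)/3.1728 = 1.8911
df = 58, t-critical = ±2.002
Decision: fail to reject H₀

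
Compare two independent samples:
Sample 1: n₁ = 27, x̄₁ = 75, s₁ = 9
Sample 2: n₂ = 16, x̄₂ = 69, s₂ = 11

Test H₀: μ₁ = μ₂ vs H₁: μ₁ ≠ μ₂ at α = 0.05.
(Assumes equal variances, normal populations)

Answer: t = 1.9447, fail to reject H₀

Derivation:
Pooled variance: s²_p = [26×9² + 15×11²]/(41) = 95.6341
s_p = 9.7793
SE = s_p×√(1/n₁ + 1/n₂) = 9.7793×√(1/27 + 1/16) = 3.0853
t = (x̄₁ - x̄₂)/SE = (75 - 69)/3.0853 = 1.9447
df = 41, t-critical = ±2.020
Decision: fail to reject H₀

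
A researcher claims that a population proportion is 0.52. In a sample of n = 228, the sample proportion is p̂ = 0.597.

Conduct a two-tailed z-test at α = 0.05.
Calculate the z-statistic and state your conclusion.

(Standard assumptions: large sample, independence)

H₀: p = 0.52, H₁: p ≠ 0.52
Standard error: SE = √(p₀(1-p₀)/n) = √(0.52×0.48/228) = 0.033087
z-statistic: z = (p̂ - p₀)/SE = (0.597 - 0.52)/0.033087 = 2.3272
Critical value: z_0.025 = ±1.960
p-value = 0.0200
Decision: reject H₀ at α = 0.05

Answer: z = 2.3272, reject H₀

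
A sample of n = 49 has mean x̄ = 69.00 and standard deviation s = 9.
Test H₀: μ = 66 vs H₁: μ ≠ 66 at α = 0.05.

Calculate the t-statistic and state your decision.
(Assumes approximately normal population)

Answer: t = 2.3334, reject H₀

Derivation:
df = n - 1 = 48
SE = s/√n = 9/√49 = 1.2857
t = (x̄ - μ₀)/SE = (69.00 - 66)/1.2857 = 2.3334
Critical value: t_{0.025,48} = ±2.011
p-value ≈ 0.0239
Decision: reject H₀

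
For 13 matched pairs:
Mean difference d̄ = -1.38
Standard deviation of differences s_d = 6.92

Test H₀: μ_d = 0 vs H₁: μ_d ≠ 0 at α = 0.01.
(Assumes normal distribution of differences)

Answer: t = -0.7190, fail to reject H₀

Derivation:
df = n - 1 = 12
SE = s_d/√n = 6.92/√13 = 1.9193
t = d̄/SE = -1.38/1.9193 = -0.7190
Critical value: t_{0.005,12} = ±3.055
p-value ≈ 0.4859
Decision: fail to reject H₀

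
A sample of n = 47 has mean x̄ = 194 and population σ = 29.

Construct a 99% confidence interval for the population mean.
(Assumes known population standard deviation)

Answer: (183.1033, 204.8967)

Derivation:
Confidence level: 99%, α = 0.01
z_0.005 = 2.576
SE = σ/√n = 29/√47 = 4.2301
Margin of error = 2.576 × 4.2301 = 10.8967
CI: x̄ ± margin = 194 ± 10.8967
CI: (183.1033, 204.8967)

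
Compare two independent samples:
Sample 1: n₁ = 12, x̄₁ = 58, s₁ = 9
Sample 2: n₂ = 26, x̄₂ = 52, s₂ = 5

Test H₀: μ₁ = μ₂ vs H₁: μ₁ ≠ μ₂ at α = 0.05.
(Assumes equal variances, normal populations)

Pooled variance: s²_p = [11×9² + 25×5²]/(36) = 42.1111
s_p = 6.4893
SE = s_p×√(1/n₁ + 1/n₂) = 6.4893×√(1/12 + 1/26) = 2.2647
t = (x̄₁ - x̄₂)/SE = (58 - 52)/2.2647 = 2.6494
df = 36, t-critical = ±2.028
Decision: reject H₀

Answer: t = 2.6494, reject H₀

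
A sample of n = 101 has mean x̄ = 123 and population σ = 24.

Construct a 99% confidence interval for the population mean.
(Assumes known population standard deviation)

Answer: (116.8483, 129.1517)

Derivation:
Confidence level: 99%, α = 0.01
z_0.005 = 2.576
SE = σ/√n = 24/√101 = 2.3881
Margin of error = 2.576 × 2.3881 = 6.1517
CI: x̄ ± margin = 123 ± 6.1517
CI: (116.8483, 129.1517)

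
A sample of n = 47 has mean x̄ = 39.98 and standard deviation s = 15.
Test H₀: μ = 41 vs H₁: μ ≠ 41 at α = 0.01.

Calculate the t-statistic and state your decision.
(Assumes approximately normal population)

Answer: t = -0.4662, fail to reject H₀

Derivation:
df = n - 1 = 46
SE = s/√n = 15/√47 = 2.1880
t = (x̄ - μ₀)/SE = (39.98 - 41)/2.1880 = -0.4662
Critical value: t_{0.005,46} = ±2.687
p-value ≈ 0.6433
Decision: fail to reject H₀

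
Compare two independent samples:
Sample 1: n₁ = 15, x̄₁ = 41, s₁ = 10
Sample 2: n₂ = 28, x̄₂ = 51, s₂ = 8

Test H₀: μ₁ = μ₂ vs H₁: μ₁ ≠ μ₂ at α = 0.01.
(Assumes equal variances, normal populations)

Pooled variance: s²_p = [14×10² + 27×8²]/(41) = 76.2927
s_p = 8.7346
SE = s_p×√(1/n₁ + 1/n₂) = 8.7346×√(1/15 + 1/28) = 2.7948
t = (x̄₁ - x̄₂)/SE = (41 - 51)/2.7948 = -3.5781
df = 41, t-critical = ±2.701
Decision: reject H₀

Answer: t = -3.5781, reject H₀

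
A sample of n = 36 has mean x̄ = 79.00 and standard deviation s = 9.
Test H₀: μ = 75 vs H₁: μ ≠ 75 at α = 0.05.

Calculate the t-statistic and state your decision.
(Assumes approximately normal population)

df = n - 1 = 35
SE = s/√n = 9/√36 = 1.5000
t = (x̄ - μ₀)/SE = (79.00 - 75)/1.5000 = 2.6667
Critical value: t_{0.025,35} = ±2.030
p-value ≈ 0.0115
Decision: reject H₀

Answer: t = 2.6667, reject H₀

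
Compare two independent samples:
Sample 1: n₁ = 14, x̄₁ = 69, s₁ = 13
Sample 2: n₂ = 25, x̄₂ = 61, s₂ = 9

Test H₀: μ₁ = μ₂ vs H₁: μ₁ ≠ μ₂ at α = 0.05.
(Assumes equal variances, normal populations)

Pooled variance: s²_p = [13×13² + 24×9²]/(37) = 111.9189
s_p = 10.5792
SE = s_p×√(1/n₁ + 1/n₂) = 10.5792×√(1/14 + 1/25) = 3.5314
t = (x̄₁ - x̄₂)/SE = (69 - 61)/3.5314 = 2.2654
df = 37, t-critical = ±2.026
Decision: reject H₀

Answer: t = 2.2654, reject H₀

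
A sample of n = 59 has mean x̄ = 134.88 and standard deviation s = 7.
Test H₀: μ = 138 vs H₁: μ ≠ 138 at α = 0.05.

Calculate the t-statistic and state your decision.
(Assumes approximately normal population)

df = n - 1 = 58
SE = s/√n = 7/√59 = 0.9113
t = (x̄ - μ₀)/SE = (134.88 - 138)/0.9113 = -3.4237
Critical value: t_{0.025,58} = ±2.002
p-value ≈ 0.0011
Decision: reject H₀

Answer: t = -3.4237, reject H₀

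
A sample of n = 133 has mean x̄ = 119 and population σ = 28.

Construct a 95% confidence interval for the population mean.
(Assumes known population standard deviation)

Answer: (114.2413, 123.7587)

Derivation:
Confidence level: 95%, α = 0.05
z_0.025 = 1.960
SE = σ/√n = 28/√133 = 2.4279
Margin of error = 1.960 × 2.4279 = 4.7587
CI: x̄ ± margin = 119 ± 4.7587
CI: (114.2413, 123.7587)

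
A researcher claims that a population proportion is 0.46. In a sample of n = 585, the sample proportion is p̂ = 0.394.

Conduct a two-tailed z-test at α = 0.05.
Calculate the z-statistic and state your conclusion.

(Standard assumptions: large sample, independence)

Answer: z = -3.2030, reject H₀

Derivation:
H₀: p = 0.46, H₁: p ≠ 0.46
Standard error: SE = √(p₀(1-p₀)/n) = √(0.46×0.54/585) = 0.020606
z-statistic: z = (p̂ - p₀)/SE = (0.394 - 0.46)/0.020606 = -3.2030
Critical value: z_0.025 = ±1.960
p-value = 0.0014
Decision: reject H₀ at α = 0.05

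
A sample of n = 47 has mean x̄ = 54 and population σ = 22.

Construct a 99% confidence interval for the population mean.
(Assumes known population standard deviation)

Answer: (45.7336, 62.2664)

Derivation:
Confidence level: 99%, α = 0.01
z_0.005 = 2.576
SE = σ/√n = 22/√47 = 3.2090
Margin of error = 2.576 × 3.2090 = 8.2664
CI: x̄ ± margin = 54 ± 8.2664
CI: (45.7336, 62.2664)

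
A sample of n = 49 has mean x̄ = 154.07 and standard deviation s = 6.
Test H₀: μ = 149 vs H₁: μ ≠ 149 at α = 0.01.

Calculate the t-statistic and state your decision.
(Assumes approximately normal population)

Answer: t = 5.9153, reject H₀

Derivation:
df = n - 1 = 48
SE = s/√n = 6/√49 = 0.8571
t = (x̄ - μ₀)/SE = (154.07 - 149)/0.8571 = 5.9153
Critical value: t_{0.005,48} = ±2.682
p-value < 0.0001
Decision: reject H₀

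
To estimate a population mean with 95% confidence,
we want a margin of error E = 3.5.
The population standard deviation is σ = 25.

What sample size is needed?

z_0.025 = 1.960
n = (z×σ/E)² = (1.960×25/3.5)²
n = 196.0000
Already a whole number: n = 196

Answer: n = 196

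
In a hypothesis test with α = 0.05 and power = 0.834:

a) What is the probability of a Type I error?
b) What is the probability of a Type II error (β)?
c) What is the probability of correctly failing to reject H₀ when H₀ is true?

a) Type I error probability = α = 0.05
b) Power = P(reject H₀ | H₁ true) = 1 - β = 0.834, so Type II error probability = β = 1 - Power = 0.166
c) P(fail to reject H₀ | H₀ true) = 1 - α = 0.95

Answer: a) 0.05, b) 0.166, c) 0.95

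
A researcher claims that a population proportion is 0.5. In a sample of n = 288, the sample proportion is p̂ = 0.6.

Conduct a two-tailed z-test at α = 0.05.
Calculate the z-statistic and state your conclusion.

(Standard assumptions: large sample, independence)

H₀: p = 0.5, H₁: p ≠ 0.5
Standard error: SE = √(p₀(1-p₀)/n) = √(0.5×0.5/288) = 0.029463
z-statistic: z = (p̂ - p₀)/SE = (0.6 - 0.5)/0.029463 = 3.3941
Critical value: z_0.025 = ±1.960
p-value = 0.0007
Decision: reject H₀ at α = 0.05

Answer: z = 3.3941, reject H₀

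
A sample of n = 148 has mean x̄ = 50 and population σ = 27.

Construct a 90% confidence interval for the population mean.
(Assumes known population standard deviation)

Confidence level: 90%, α = 0.1
z_0.05 = 1.645
SE = σ/√n = 27/√148 = 2.2194
Margin of error = 1.645 × 2.2194 = 3.6509
CI: x̄ ± margin = 50 ± 3.6509
CI: (46.3491, 53.6509)

Answer: (46.3491, 53.6509)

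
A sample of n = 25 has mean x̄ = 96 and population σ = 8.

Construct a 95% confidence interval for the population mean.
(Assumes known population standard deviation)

Answer: (92.8640, 99.1360)

Derivation:
Confidence level: 95%, α = 0.05
z_0.025 = 1.960
SE = σ/√n = 8/√25 = 1.6000
Margin of error = 1.960 × 1.6000 = 3.1360
CI: x̄ ± margin = 96 ± 3.1360
CI: (92.8640, 99.1360)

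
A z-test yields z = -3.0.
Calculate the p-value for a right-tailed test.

Answer: p-value ≈ 0.9987

Derivation:
For z = -3.0:
p = P(Z > -3.0) = 1 - Φ(-3.0) = 0.9987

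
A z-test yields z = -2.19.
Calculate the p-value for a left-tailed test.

For z = -2.19:
p = P(Z < -2.19) = Φ(-2.19) = 0.0143

Answer: p-value ≈ 0.0143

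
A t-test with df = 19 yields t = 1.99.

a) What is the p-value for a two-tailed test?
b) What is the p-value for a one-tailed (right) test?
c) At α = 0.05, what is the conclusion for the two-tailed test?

Answer: a) 0.0612, b) 0.0306, c) fail to reject H₀

Derivation:
Using t-distribution with df = 19:
a) Two-tailed: p = 2×P(T > 1.99) = 0.0612
b) One-tailed: p = P(T > 1.99) = 0.0306
c) 0.0612 ≥ 0.05, fail to reject H₀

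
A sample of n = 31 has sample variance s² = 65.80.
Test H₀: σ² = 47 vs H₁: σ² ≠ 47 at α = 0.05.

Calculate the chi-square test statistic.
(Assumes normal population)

Answer: χ² = 42.0000, fail to reject H₀

Derivation:
df = n - 1 = 30
χ² = (n-1)s²/σ₀² = 30×65.80/47 = 42.0000
Critical values: χ²_{0.975,30} = 16.791, χ²_{0.025,30} = 46.979
Rejection region: χ² < 16.791 or χ² > 46.979
Decision: fail to reject H₀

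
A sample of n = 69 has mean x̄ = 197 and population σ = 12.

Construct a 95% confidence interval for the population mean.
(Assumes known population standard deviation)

Confidence level: 95%, α = 0.05
z_0.025 = 1.960
SE = σ/√n = 12/√69 = 1.4446
Margin of error = 1.960 × 1.4446 = 2.8314
CI: x̄ ± margin = 197 ± 2.8314
CI: (194.1686, 199.8314)

Answer: (194.1686, 199.8314)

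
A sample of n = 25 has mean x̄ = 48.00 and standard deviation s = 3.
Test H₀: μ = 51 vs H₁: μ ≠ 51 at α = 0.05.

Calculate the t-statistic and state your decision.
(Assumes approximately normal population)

df = n - 1 = 24
SE = s/√n = 3/√25 = 0.6000
t = (x̄ - μ₀)/SE = (48.00 - 51)/0.6000 = -5.0000
Critical value: t_{0.025,24} = ±2.064
p-value < 0.0001
Decision: reject H₀

Answer: t = -5.0000, reject H₀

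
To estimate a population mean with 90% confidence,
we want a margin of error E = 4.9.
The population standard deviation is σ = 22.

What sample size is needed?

z_0.05 = 1.645
n = (z×σ/E)² = (1.645×22/4.9)²
n = 54.5488
Round up: n = 55

Answer: n = 55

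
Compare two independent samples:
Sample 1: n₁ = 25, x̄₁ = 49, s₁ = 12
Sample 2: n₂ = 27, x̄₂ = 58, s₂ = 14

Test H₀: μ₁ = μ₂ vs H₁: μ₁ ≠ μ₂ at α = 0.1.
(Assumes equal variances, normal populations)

Pooled variance: s²_p = [24×12² + 26×14²]/(50) = 171.0400
s_p = 13.0782
SE = s_p×√(1/n₁ + 1/n₂) = 13.0782×√(1/25 + 1/27) = 3.6299
t = (x̄₁ - x̄₂)/SE = (49 - 58)/3.6299 = -2.4794
df = 50, t-critical = ±1.676
Decision: reject H₀

Answer: t = -2.4794, reject H₀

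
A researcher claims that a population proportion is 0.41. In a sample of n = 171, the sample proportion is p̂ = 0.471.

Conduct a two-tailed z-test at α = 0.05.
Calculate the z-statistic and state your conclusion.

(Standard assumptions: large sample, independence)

Answer: z = 1.6219, fail to reject H₀

Derivation:
H₀: p = 0.41, H₁: p ≠ 0.41
Standard error: SE = √(p₀(1-p₀)/n) = √(0.41×0.59/171) = 0.037611
z-statistic: z = (p̂ - p₀)/SE = (0.471 - 0.41)/0.037611 = 1.6219
Critical value: z_0.025 = ±1.960
p-value = 0.1048
Decision: fail to reject H₀ at α = 0.05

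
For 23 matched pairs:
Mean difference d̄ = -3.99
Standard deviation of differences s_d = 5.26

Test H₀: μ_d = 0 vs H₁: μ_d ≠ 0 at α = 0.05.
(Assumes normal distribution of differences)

Answer: t = -3.6379, reject H₀

Derivation:
df = n - 1 = 22
SE = s_d/√n = 5.26/√23 = 1.0968
t = d̄/SE = -3.99/1.0968 = -3.6379
Critical value: t_{0.025,22} = ±2.074
p-value ≈ 0.0015
Decision: reject H₀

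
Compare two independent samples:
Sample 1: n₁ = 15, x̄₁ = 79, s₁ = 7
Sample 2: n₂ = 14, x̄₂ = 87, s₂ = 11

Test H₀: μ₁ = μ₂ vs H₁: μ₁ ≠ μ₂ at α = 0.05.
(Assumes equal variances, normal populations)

Pooled variance: s²_p = [14×7² + 13×11²]/(27) = 83.6667
s_p = 9.1470
SE = s_p×√(1/n₁ + 1/n₂) = 9.1470×√(1/15 + 1/14) = 3.3991
t = (x̄₁ - x̄₂)/SE = (79 - 87)/3.3991 = -2.3536
df = 27, t-critical = ±2.052
Decision: reject H₀

Answer: t = -2.3536, reject H₀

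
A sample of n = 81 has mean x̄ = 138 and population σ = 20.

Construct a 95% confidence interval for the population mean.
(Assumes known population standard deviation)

Confidence level: 95%, α = 0.05
z_0.025 = 1.960
SE = σ/√n = 20/√81 = 2.2222
Margin of error = 1.960 × 2.2222 = 4.3555
CI: x̄ ± margin = 138 ± 4.3555
CI: (133.6445, 142.3555)

Answer: (133.6445, 142.3555)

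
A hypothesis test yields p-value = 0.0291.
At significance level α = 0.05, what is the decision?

Compare p-value to α:
0.0291 < 0.05
Decision: reject H₀

Answer: reject H₀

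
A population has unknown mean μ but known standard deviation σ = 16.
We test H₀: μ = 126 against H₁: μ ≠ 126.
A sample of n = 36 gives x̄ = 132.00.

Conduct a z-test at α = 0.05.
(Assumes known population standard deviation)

Standard error: SE = σ/√n = 16/√36 = 2.6667
z-statistic: z = (x̄ - μ₀)/SE = (132.00 - 126)/2.6667 = 2.2500
Critical value: ±1.960
p-value = 0.0244
Decision: reject H₀

Answer: z = 2.2500, reject H₀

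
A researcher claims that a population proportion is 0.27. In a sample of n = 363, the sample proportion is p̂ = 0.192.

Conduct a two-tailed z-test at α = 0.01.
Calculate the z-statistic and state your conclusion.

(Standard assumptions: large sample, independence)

H₀: p = 0.27, H₁: p ≠ 0.27
Standard error: SE = √(p₀(1-p₀)/n) = √(0.27×0.73/363) = 0.023302
z-statistic: z = (p̂ - p₀)/SE = (0.192 - 0.27)/0.023302 = -3.3474
Critical value: z_0.005 = ±2.576
p-value = 0.0008
Decision: reject H₀ at α = 0.01

Answer: z = -3.3474, reject H₀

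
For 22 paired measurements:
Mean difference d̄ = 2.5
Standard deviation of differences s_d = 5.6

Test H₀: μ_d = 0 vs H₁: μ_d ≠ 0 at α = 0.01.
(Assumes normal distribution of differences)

Answer: t = 2.0940, fail to reject H₀

Derivation:
df = n - 1 = 21
SE = s_d/√n = 5.6/√22 = 1.1939
t = d̄/SE = 2.5/1.1939 = 2.0940
Critical value: t_{0.005,21} = ±2.831
p-value ≈ 0.0486
Decision: fail to reject H₀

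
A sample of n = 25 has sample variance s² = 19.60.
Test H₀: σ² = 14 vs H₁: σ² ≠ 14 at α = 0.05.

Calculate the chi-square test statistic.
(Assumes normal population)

Answer: χ² = 33.6000, fail to reject H₀

Derivation:
df = n - 1 = 24
χ² = (n-1)s²/σ₀² = 24×19.60/14 = 33.6000
Critical values: χ²_{0.975,24} = 12.401, χ²_{0.025,24} = 39.364
Rejection region: χ² < 12.401 or χ² > 39.364
Decision: fail to reject H₀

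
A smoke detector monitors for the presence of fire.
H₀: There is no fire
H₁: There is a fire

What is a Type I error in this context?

Type I error (α): Rejecting H₀ when H₀ is true
Type II error (β): Failing to reject H₀ when H₁ is true

Answer: The alarm sounds when there is no fire (false alarm)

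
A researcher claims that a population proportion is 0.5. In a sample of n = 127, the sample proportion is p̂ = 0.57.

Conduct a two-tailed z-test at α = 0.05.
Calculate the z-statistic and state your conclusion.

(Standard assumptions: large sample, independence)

Answer: z = 1.5777, fail to reject H₀

Derivation:
H₀: p = 0.5, H₁: p ≠ 0.5
Standard error: SE = √(p₀(1-p₀)/n) = √(0.5×0.5/127) = 0.044368
z-statistic: z = (p̂ - p₀)/SE = (0.57 - 0.5)/0.044368 = 1.5777
Critical value: z_0.025 = ±1.960
p-value = 0.1146
Decision: fail to reject H₀ at α = 0.05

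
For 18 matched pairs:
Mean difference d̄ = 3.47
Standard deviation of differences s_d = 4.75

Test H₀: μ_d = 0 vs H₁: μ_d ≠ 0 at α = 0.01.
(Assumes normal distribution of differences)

Answer: t = 3.0993, reject H₀

Derivation:
df = n - 1 = 17
SE = s_d/√n = 4.75/√18 = 1.1196
t = d̄/SE = 3.47/1.1196 = 3.0993
Critical value: t_{0.005,17} = ±2.898
p-value ≈ 0.0065
Decision: reject H₀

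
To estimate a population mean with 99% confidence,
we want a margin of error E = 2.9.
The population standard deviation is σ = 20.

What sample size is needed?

z_0.005 = 2.576
n = (z×σ/E)² = (2.576×20/2.9)²
n = 315.6136
Round up: n = 316

Answer: n = 316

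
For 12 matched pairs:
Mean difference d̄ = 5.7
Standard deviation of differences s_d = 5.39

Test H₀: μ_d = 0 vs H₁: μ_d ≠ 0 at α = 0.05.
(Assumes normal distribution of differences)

Answer: t = 3.6632, reject H₀

Derivation:
df = n - 1 = 11
SE = s_d/√n = 5.39/√12 = 1.5560
t = d̄/SE = 5.7/1.5560 = 3.6632
Critical value: t_{0.025,11} = ±2.201
p-value ≈ 0.0037
Decision: reject H₀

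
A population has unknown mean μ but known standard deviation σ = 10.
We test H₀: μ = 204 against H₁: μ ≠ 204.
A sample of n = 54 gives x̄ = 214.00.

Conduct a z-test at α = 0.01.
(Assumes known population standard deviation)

Answer: z = 7.3486, reject H₀

Derivation:
Standard error: SE = σ/√n = 10/√54 = 1.3608
z-statistic: z = (x̄ - μ₀)/SE = (214.00 - 204)/1.3608 = 7.3486
Critical value: ±2.576
p-value < 0.0001
Decision: reject H₀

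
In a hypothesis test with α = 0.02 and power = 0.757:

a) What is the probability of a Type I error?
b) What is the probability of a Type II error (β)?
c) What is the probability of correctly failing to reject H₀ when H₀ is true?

Answer: a) 0.02, b) 0.243, c) 0.98

Derivation:
a) Type I error probability = α = 0.02
b) Power = P(reject H₀ | H₁ true) = 1 - β = 0.757, so Type II error probability = β = 1 - Power = 0.243
c) P(fail to reject H₀ | H₀ true) = 1 - α = 0.98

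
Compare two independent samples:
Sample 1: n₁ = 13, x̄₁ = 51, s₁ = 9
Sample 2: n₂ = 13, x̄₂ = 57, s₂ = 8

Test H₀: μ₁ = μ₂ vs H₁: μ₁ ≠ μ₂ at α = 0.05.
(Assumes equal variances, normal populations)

Pooled variance: s²_p = [12×9² + 12×8²]/(24) = 72.5000
s_p = 8.5147
SE = s_p×√(1/n₁ + 1/n₂) = 8.5147×√(1/13 + 1/13) = 3.3397
t = (x̄₁ - x̄₂)/SE = (51 - 57)/3.3397 = -1.7966
df = 24, t-critical = ±2.064
Decision: fail to reject H₀

Answer: t = -1.7966, fail to reject H₀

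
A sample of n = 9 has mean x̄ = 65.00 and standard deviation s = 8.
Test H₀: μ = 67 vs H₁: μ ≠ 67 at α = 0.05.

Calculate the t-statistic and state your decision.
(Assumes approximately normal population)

Answer: t = -0.7500, fail to reject H₀

Derivation:
df = n - 1 = 8
SE = s/√n = 8/√9 = 2.6667
t = (x̄ - μ₀)/SE = (65.00 - 67)/2.6667 = -0.7500
Critical value: t_{0.025,8} = ±2.306
p-value ≈ 0.4747
Decision: fail to reject H₀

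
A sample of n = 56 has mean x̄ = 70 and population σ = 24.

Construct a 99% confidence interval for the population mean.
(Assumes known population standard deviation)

Answer: (61.7385, 78.2615)

Derivation:
Confidence level: 99%, α = 0.01
z_0.005 = 2.576
SE = σ/√n = 24/√56 = 3.2071
Margin of error = 2.576 × 3.2071 = 8.2615
CI: x̄ ± margin = 70 ± 8.2615
CI: (61.7385, 78.2615)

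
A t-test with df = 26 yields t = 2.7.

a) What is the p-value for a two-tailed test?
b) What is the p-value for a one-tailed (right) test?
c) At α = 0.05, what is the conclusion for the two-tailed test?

Answer: a) 0.0120, b) 0.0060, c) reject H₀

Derivation:
Using t-distribution with df = 26:
a) Two-tailed: p = 2×P(T > 2.7) = 0.0120
b) One-tailed: p = P(T > 2.7) = 0.0060
c) 0.0120 < 0.05, reject H₀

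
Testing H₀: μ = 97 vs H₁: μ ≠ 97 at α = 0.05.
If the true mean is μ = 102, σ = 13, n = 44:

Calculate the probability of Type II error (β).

Answer: β ≈ 0.2772

Derivation:
SE = σ/√n = 13/√44 = 1.9598
Critical values: μ₀ ± z_0.025×SE = 97 ± 1.960×1.9598
Acceptance region: (93.1588, 100.8412)
Under H₁ (μ = 102): z_high = (100.8412 - 102)/1.9598 = -0.5913, z_low = (93.1588 - 102)/1.9598 = -4.5113
β = P(not reject | H₁) = Φ(-0.5913) - Φ(-4.5113) ≈ 0.2772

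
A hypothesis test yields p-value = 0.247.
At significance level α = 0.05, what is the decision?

Compare p-value to α:
0.247 ≥ 0.05
Decision: fail to reject H₀

Answer: fail to reject H₀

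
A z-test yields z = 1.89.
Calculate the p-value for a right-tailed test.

Answer: p-value ≈ 0.0294

Derivation:
For z = 1.89:
p = P(Z > 1.89) = 1 - Φ(1.89) = 0.0294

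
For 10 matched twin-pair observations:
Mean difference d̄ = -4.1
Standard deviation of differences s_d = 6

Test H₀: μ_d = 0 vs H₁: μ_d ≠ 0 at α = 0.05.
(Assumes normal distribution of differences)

Answer: t = -2.1609, fail to reject H₀

Derivation:
df = n - 1 = 9
SE = s_d/√n = 6/√10 = 1.8974
t = d̄/SE = -4.1/1.8974 = -2.1609
Critical value: t_{0.025,9} = ±2.262
p-value ≈ 0.0590
Decision: fail to reject H₀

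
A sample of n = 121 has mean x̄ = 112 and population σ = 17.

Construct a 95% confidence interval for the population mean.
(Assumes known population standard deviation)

Answer: (108.9708, 115.0292)

Derivation:
Confidence level: 95%, α = 0.05
z_0.025 = 1.960
SE = σ/√n = 17/√121 = 1.5455
Margin of error = 1.960 × 1.5455 = 3.0292
CI: x̄ ± margin = 112 ± 3.0292
CI: (108.9708, 115.0292)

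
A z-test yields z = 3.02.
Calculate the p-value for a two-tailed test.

For z = 3.02:
p = 2×P(Z > |3.02|) = 2×(1 - Φ(3.02)) = 0.0025

Answer: p-value ≈ 0.0025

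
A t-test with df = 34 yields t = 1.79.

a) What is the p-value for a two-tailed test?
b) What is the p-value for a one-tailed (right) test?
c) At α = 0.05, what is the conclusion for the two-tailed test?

Using t-distribution with df = 34:
a) Two-tailed: p = 2×P(T > 1.79) = 0.0824
b) One-tailed: p = P(T > 1.79) = 0.0412
c) 0.0824 ≥ 0.05, fail to reject H₀

Answer: a) 0.0824, b) 0.0412, c) fail to reject H₀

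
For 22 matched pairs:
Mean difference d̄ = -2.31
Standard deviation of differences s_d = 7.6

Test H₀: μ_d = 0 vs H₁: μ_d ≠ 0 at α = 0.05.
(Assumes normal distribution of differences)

df = n - 1 = 21
SE = s_d/√n = 7.6/√22 = 1.6203
t = d̄/SE = -2.31/1.6203 = -1.4257
Critical value: t_{0.025,21} = ±2.080
p-value ≈ 0.1687
Decision: fail to reject H₀

Answer: t = -1.4257, fail to reject H₀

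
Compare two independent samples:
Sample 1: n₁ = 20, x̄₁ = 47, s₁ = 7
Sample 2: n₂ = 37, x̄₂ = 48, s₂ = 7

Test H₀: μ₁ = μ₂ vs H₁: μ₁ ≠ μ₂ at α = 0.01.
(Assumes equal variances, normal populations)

Pooled variance: s²_p = [19×7² + 36×7²]/(55) = 49.0000
s_p = 7.0000
SE = s_p×√(1/n₁ + 1/n₂) = 7.0000×√(1/20 + 1/37) = 1.9428
t = (x̄₁ - x̄₂)/SE = (47 - 48)/1.9428 = -0.5147
df = 55, t-critical = ±2.668
Decision: fail to reject H₀

Answer: t = -0.5147, fail to reject H₀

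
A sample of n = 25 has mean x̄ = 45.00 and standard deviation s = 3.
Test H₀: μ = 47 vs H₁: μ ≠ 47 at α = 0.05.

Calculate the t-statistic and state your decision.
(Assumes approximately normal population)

Answer: t = -3.3333, reject H₀

Derivation:
df = n - 1 = 24
SE = s/√n = 3/√25 = 0.6000
t = (x̄ - μ₀)/SE = (45.00 - 47)/0.6000 = -3.3333
Critical value: t_{0.025,24} = ±2.064
p-value ≈ 0.0028
Decision: reject H₀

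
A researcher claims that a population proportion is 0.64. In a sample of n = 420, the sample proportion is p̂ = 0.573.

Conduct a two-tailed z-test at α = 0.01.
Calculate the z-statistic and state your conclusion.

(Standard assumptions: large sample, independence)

H₀: p = 0.64, H₁: p ≠ 0.64
Standard error: SE = √(p₀(1-p₀)/n) = √(0.64×0.36/420) = 0.023422
z-statistic: z = (p̂ - p₀)/SE = (0.573 - 0.64)/0.023422 = -2.8606
Critical value: z_0.005 = ±2.576
p-value = 0.0042
Decision: reject H₀ at α = 0.01

Answer: z = -2.8606, reject H₀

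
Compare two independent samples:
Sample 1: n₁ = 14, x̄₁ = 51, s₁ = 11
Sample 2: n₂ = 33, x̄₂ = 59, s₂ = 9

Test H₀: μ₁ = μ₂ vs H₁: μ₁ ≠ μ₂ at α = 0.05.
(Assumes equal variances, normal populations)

Pooled variance: s²_p = [13×11² + 32×9²]/(45) = 92.5556
s_p = 9.6206
SE = s_p×√(1/n₁ + 1/n₂) = 9.6206×√(1/14 + 1/33) = 3.0685
t = (x̄₁ - x̄₂)/SE = (51 - 59)/3.0685 = -2.6071
df = 45, t-critical = ±2.014
Decision: reject H₀

Answer: t = -2.6071, reject H₀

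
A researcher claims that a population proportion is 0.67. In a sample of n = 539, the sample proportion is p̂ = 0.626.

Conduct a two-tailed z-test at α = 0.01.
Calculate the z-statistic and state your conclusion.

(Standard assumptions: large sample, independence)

Answer: z = -2.1725, fail to reject H₀

Derivation:
H₀: p = 0.67, H₁: p ≠ 0.67
Standard error: SE = √(p₀(1-p₀)/n) = √(0.67×0.33/539) = 0.020253
z-statistic: z = (p̂ - p₀)/SE = (0.626 - 0.67)/0.020253 = -2.1725
Critical value: z_0.005 = ±2.576
p-value = 0.0298
Decision: fail to reject H₀ at α = 0.01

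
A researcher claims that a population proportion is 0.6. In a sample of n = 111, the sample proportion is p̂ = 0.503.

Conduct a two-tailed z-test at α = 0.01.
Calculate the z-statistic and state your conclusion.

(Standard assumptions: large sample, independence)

Answer: z = -2.0861, fail to reject H₀

Derivation:
H₀: p = 0.6, H₁: p ≠ 0.6
Standard error: SE = √(p₀(1-p₀)/n) = √(0.6×0.4/111) = 0.046499
z-statistic: z = (p̂ - p₀)/SE = (0.503 - 0.6)/0.046499 = -2.0861
Critical value: z_0.005 = ±2.576
p-value = 0.0370
Decision: fail to reject H₀ at α = 0.01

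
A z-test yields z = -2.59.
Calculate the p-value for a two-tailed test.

For z = -2.59:
p = 2×P(Z > |-2.59|) = 2×(1 - Φ(2.59)) = 0.0096

Answer: p-value ≈ 0.0096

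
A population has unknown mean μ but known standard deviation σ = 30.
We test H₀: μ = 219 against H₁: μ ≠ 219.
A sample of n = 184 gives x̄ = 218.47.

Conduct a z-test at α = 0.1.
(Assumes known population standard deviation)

Answer: z = -0.2396, fail to reject H₀

Derivation:
Standard error: SE = σ/√n = 30/√184 = 2.2116
z-statistic: z = (x̄ - μ₀)/SE = (218.47 - 219)/2.2116 = -0.2396
Critical value: ±1.645
p-value = 0.8106
Decision: fail to reject H₀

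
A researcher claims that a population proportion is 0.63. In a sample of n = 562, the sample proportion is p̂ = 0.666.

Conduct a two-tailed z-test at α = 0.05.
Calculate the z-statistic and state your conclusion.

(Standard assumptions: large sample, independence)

H₀: p = 0.63, H₁: p ≠ 0.63
Standard error: SE = √(p₀(1-p₀)/n) = √(0.63×0.37/562) = 0.020366
z-statistic: z = (p̂ - p₀)/SE = (0.666 - 0.63)/0.020366 = 1.7677
Critical value: z_0.025 = ±1.960
p-value = 0.0771
Decision: fail to reject H₀ at α = 0.05

Answer: z = 1.7677, fail to reject H₀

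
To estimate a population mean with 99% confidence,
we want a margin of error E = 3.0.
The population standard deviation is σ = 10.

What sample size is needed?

z_0.005 = 2.576
n = (z×σ/E)² = (2.576×10/3.0)²
n = 73.7308
Round up: n = 74

Answer: n = 74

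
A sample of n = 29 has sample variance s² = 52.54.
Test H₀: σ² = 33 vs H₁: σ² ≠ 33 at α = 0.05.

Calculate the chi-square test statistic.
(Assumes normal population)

df = n - 1 = 28
χ² = (n-1)s²/σ₀² = 28×52.54/33 = 44.5794
Critical values: χ²_{0.975,28} = 15.308, χ²_{0.025,28} = 44.461
Rejection region: χ² < 15.308 or χ² > 44.461
Decision: reject H₀

Answer: χ² = 44.5794, reject H₀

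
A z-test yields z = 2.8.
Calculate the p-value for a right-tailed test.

For z = 2.8:
p = P(Z > 2.8) = 1 - Φ(2.8) = 0.0026

Answer: p-value ≈ 0.0026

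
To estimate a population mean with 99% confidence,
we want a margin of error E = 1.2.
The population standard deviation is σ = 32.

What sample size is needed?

Answer: n = 4719

Derivation:
z_0.005 = 2.576
n = (z×σ/E)² = (2.576×32/1.2)²
n = 4718.7740
Round up: n = 4719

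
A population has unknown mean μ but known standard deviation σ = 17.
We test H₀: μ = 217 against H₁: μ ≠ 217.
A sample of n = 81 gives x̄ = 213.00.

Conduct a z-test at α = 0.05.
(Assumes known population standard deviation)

Answer: z = -2.1176, reject H₀

Derivation:
Standard error: SE = σ/√n = 17/√81 = 1.8889
z-statistic: z = (x̄ - μ₀)/SE = (213.00 - 217)/1.8889 = -2.1176
Critical value: ±1.960
p-value = 0.0342
Decision: reject H₀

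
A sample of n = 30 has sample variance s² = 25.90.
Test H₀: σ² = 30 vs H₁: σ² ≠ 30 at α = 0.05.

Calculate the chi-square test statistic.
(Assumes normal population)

Answer: χ² = 25.0367, fail to reject H₀

Derivation:
df = n - 1 = 29
χ² = (n-1)s²/σ₀² = 29×25.90/30 = 25.0367
Critical values: χ²_{0.975,29} = 16.047, χ²_{0.025,29} = 45.722
Rejection region: χ² < 16.047 or χ² > 45.722
Decision: fail to reject H₀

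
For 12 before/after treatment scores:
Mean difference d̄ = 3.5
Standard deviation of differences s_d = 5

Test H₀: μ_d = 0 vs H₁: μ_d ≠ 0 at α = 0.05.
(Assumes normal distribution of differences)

Answer: t = 2.4248, reject H₀

Derivation:
df = n - 1 = 11
SE = s_d/√n = 5/√12 = 1.4434
t = d̄/SE = 3.5/1.4434 = 2.4248
Critical value: t_{0.025,11} = ±2.201
p-value ≈ 0.0337
Decision: reject H₀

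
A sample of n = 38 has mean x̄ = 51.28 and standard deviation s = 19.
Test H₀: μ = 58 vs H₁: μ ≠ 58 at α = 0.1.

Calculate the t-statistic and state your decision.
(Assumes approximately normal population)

df = n - 1 = 37
SE = s/√n = 19/√38 = 3.0822
t = (x̄ - μ₀)/SE = (51.28 - 58)/3.0822 = -2.1803
Critical value: t_{0.05,37} = ±1.687
p-value ≈ 0.0357
Decision: reject H₀

Answer: t = -2.1803, reject H₀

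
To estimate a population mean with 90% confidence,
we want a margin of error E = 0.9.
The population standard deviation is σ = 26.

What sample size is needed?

z_0.05 = 1.645
n = (z×σ/E)² = (1.645×26/0.9)²
n = 2258.3616
Round up: n = 2259

Answer: n = 2259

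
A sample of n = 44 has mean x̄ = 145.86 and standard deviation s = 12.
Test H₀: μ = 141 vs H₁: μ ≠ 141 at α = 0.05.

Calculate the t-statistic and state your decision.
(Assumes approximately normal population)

df = n - 1 = 43
SE = s/√n = 12/√44 = 1.8091
t = (x̄ - μ₀)/SE = (145.86 - 141)/1.8091 = 2.6864
Critical value: t_{0.025,43} = ±2.017
p-value ≈ 0.0102
Decision: reject H₀

Answer: t = 2.6864, reject H₀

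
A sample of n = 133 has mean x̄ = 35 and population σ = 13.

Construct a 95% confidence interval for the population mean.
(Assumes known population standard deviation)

Answer: (32.7907, 37.2093)

Derivation:
Confidence level: 95%, α = 0.05
z_0.025 = 1.960
SE = σ/√n = 13/√133 = 1.1272
Margin of error = 1.960 × 1.1272 = 2.2093
CI: x̄ ± margin = 35 ± 2.2093
CI: (32.7907, 37.2093)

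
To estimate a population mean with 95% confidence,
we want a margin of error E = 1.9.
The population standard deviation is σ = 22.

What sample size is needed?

Answer: n = 516

Derivation:
z_0.025 = 1.960
n = (z×σ/E)² = (1.960×22/1.9)²
n = 515.0511
Round up: n = 516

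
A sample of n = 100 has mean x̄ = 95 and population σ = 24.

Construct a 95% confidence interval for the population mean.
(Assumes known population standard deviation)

Confidence level: 95%, α = 0.05
z_0.025 = 1.960
SE = σ/√n = 24/√100 = 2.4000
Margin of error = 1.960 × 2.4000 = 4.7040
CI: x̄ ± margin = 95 ± 4.7040
CI: (90.2960, 99.7040)

Answer: (90.2960, 99.7040)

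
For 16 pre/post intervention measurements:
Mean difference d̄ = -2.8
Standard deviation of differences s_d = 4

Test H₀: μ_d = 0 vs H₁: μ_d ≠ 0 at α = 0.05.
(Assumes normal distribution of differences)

Answer: t = -2.8000, reject H₀

Derivation:
df = n - 1 = 15
SE = s_d/√n = 4/√16 = 1.0000
t = d̄/SE = -2.8/1.0000 = -2.8000
Critical value: t_{0.025,15} = ±2.131
p-value ≈ 0.0135
Decision: reject H₀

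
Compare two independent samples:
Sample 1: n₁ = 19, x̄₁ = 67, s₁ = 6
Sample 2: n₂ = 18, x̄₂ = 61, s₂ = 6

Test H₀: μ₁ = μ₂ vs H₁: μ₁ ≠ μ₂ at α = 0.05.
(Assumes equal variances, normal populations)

Answer: t = 3.0403, reject H₀

Derivation:
Pooled variance: s²_p = [18×6² + 17×6²]/(35) = 36.0000
s_p = 6.0000
SE = s_p×√(1/n₁ + 1/n₂) = 6.0000×√(1/19 + 1/18) = 1.9735
t = (x̄₁ - x̄₂)/SE = (67 - 61)/1.9735 = 3.0403
df = 35, t-critical = ±2.030
Decision: reject H₀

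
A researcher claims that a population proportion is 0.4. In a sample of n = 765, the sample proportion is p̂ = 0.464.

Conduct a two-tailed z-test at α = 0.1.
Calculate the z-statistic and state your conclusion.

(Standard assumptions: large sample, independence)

H₀: p = 0.4, H₁: p ≠ 0.4
Standard error: SE = √(p₀(1-p₀)/n) = √(0.4×0.6/765) = 0.017712
z-statistic: z = (p̂ - p₀)/SE = (0.464 - 0.4)/0.017712 = 3.6134
Critical value: z_0.05 = ±1.645
p-value = 0.0003
Decision: reject H₀ at α = 0.1

Answer: z = 3.6134, reject H₀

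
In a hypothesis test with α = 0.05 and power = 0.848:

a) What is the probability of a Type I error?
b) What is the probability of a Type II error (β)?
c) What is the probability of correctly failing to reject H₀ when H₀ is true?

Answer: a) 0.05, b) 0.152, c) 0.95

Derivation:
a) Type I error probability = α = 0.05
b) Power = P(reject H₀ | H₁ true) = 1 - β = 0.848, so Type II error probability = β = 1 - Power = 0.152
c) P(fail to reject H₀ | H₀ true) = 1 - α = 0.95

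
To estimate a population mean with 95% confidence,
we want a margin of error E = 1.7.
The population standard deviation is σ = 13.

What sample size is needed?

Answer: n = 225

Derivation:
z_0.025 = 1.960
n = (z×σ/E)² = (1.960×13/1.7)²
n = 224.6472
Round up: n = 225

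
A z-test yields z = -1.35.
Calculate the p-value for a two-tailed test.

Answer: p-value ≈ 0.1770

Derivation:
For z = -1.35:
p = 2×P(Z > |-1.35|) = 2×(1 - Φ(1.35)) = 0.1770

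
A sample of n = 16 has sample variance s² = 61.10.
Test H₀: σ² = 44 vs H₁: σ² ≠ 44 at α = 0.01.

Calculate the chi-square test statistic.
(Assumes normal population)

Answer: χ² = 20.8295, fail to reject H₀

Derivation:
df = n - 1 = 15
χ² = (n-1)s²/σ₀² = 15×61.10/44 = 20.8295
Critical values: χ²_{0.995,15} = 4.601, χ²_{0.005,15} = 32.801
Rejection region: χ² < 4.601 or χ² > 32.801
Decision: fail to reject H₀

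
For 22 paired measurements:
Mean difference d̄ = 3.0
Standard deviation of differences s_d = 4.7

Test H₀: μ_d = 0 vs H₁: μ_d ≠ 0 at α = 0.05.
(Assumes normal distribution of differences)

df = n - 1 = 21
SE = s_d/√n = 4.7/√22 = 1.0020
t = d̄/SE = 3.0/1.0020 = 2.9940
Critical value: t_{0.025,21} = ±2.080
p-value ≈ 0.0069
Decision: reject H₀

Answer: t = 2.9940, reject H₀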